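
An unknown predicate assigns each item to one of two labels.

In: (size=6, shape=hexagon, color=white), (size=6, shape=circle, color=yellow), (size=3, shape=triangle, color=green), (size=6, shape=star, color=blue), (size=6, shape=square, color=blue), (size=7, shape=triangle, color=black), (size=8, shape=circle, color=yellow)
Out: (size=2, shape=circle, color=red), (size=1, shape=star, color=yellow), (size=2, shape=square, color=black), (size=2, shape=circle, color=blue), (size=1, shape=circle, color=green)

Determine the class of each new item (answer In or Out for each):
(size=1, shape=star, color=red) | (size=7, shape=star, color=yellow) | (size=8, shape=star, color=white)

The rule appears to be: size ≥ 3.
(size=1, shape=star, color=red) → size = 1 → Out.
(size=7, shape=star, color=yellow) → size = 7 → In.
(size=8, shape=star, color=white) → size = 8 → In.

Out, In, In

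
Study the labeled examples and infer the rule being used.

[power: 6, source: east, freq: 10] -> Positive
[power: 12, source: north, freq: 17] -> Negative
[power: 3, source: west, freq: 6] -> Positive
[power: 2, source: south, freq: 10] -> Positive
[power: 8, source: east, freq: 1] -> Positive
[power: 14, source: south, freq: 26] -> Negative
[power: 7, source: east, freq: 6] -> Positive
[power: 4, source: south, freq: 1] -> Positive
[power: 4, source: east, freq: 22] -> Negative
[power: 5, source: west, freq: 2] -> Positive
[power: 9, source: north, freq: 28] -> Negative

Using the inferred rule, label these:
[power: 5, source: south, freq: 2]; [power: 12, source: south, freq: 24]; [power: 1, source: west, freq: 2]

Positive, Negative, Positive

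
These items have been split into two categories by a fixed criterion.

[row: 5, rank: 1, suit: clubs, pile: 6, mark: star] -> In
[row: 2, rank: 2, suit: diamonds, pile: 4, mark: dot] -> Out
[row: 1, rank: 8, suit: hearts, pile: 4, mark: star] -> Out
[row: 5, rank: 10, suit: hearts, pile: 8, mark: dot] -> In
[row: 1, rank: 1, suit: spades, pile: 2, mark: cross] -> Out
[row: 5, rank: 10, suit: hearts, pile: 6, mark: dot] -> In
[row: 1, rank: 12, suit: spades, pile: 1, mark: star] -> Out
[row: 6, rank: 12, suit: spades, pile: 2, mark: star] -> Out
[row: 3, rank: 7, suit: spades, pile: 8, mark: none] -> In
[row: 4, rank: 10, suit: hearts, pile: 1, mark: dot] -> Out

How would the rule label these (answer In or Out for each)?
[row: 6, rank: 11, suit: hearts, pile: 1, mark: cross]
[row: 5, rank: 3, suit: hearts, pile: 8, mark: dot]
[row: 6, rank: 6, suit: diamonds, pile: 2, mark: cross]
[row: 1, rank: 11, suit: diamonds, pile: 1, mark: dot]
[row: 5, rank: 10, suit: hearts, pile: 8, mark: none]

Every 'In' example satisfies: pile ≥ 6. None of the 'Out' examples do.
[row: 6, rank: 11, suit: hearts, pile: 1, mark: cross]: pile = 1, doesn't qualify → Out. [row: 5, rank: 3, suit: hearts, pile: 8, mark: dot]: pile = 8, meets the rule → In. [row: 6, rank: 6, suit: diamonds, pile: 2, mark: cross]: pile = 2, doesn't qualify → Out. [row: 1, rank: 11, suit: diamonds, pile: 1, mark: dot]: pile = 1, doesn't qualify → Out. [row: 5, rank: 10, suit: hearts, pile: 8, mark: none]: pile = 8, meets the rule → In.

Out, In, Out, Out, In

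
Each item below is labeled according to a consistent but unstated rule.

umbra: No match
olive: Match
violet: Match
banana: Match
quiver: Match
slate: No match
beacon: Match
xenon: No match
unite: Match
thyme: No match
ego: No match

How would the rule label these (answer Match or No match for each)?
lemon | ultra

All 'Match' examples share one property — has ≥ 3 vowels — and every 'No match' example lacks it.
lemon → 2 vowels → No match. ultra → 2 vowels → No match.

No match, No match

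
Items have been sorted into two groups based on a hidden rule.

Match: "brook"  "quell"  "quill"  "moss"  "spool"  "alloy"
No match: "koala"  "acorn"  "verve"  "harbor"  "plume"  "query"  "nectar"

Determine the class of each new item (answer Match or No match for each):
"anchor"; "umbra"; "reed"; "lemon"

Looking at the examples, the only property every 'Match' case has and every 'No match' case lacks is: has a double letter.
"anchor": No match (no doubled letter).
"umbra": No match (no doubled letter).
"reed": Match ('ee' doubled).
"lemon": No match (no doubled letter).

No match, No match, Match, No match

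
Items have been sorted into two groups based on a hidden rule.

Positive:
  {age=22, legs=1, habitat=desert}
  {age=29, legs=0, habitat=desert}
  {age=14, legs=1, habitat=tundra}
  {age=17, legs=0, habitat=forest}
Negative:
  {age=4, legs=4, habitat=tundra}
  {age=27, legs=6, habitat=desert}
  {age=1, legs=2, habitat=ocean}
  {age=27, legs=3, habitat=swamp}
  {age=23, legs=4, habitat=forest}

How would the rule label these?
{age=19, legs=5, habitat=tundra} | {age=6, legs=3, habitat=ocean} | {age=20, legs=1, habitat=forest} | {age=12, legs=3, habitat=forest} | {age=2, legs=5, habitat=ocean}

Every 'Positive' example satisfies: legs ≤ 1. None of the 'Negative' examples do.

Negative, Negative, Positive, Negative, Negative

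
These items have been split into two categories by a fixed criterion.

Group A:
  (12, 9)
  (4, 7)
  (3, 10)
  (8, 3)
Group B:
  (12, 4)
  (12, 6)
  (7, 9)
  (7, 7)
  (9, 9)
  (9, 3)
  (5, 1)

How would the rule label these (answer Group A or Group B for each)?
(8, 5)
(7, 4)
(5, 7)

The distinguishing property — sum is odd — holds for all the 'Group A' cases and none of the 'Group B' cases.
(8, 5) → 8+5 = 13 → Group A.
(7, 4) → 7+4 = 11 → Group A.
(5, 7) → 5+7 = 12 → Group B.

Group A, Group A, Group B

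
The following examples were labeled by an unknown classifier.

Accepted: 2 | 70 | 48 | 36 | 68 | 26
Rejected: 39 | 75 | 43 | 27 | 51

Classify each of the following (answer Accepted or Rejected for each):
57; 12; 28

Rejected, Accepted, Accepted

The common property of the 'Accepted' items is: even. No 'Rejected' item has it.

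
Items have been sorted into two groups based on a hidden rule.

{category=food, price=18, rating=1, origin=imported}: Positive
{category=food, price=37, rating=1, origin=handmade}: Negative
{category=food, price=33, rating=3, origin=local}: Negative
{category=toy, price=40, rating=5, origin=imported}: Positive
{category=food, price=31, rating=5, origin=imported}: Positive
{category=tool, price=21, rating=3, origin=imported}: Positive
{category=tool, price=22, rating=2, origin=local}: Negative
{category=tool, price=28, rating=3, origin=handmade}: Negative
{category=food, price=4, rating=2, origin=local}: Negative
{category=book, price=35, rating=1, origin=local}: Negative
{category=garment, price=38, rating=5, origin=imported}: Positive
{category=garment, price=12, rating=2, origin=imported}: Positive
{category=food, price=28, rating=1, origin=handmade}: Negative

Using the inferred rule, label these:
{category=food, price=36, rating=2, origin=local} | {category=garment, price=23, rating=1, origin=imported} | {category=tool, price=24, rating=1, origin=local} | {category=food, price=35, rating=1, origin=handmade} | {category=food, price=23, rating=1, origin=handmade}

The classifier is using: origin is imported.

Negative, Positive, Negative, Negative, Negative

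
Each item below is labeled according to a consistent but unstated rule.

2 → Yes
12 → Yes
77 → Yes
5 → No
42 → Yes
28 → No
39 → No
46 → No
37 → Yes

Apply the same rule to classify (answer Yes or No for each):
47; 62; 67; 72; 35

Yes, Yes, Yes, Yes, No

The distinguishing property — ≡ 2 (mod 5) — holds for all the 'Yes' cases and none of the 'No' cases.
47 — 47 mod 5 = 2, hence Yes. 62 — 62 mod 5 = 2, hence Yes. 67 — 67 mod 5 = 2, hence Yes. 72 — 72 mod 5 = 2, hence Yes. 35 — 35 mod 5 = 0, hence No.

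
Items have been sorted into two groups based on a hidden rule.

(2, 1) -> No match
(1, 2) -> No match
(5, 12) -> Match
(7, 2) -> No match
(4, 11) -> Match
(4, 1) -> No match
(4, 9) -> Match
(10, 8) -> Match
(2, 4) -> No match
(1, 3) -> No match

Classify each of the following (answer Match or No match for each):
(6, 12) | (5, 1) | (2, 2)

Match, No match, No match

'Match' ⟺ sum ≥ 13.
(6, 12) — 6+12 = 18, hence Match.
(5, 1) — 5+1 = 6, hence No match.
(2, 2) — 2+2 = 4, hence No match.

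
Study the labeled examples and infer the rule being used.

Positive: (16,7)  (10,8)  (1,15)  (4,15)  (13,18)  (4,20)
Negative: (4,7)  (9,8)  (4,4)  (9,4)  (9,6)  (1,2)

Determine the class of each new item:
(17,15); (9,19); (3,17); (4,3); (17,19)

Every 'Positive' example satisfies: max ≥ 10. None of the 'Negative' examples do.

Positive, Positive, Positive, Negative, Positive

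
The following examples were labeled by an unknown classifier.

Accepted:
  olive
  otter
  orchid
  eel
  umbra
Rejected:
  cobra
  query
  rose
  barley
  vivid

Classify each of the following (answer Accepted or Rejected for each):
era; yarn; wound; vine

Rule: starts with a vowel. This holds for each 'Accepted' example and fails for each 'Rejected' one.
era — starts with 'e', hence Accepted.
yarn — starts with 'y', hence Rejected.
wound — starts with 'w', hence Rejected.
vine — starts with 'v', hence Rejected.

Accepted, Rejected, Rejected, Rejected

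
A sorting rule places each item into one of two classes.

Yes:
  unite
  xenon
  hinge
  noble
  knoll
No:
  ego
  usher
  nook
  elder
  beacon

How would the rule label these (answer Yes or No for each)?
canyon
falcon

No, No

A rule that fits every label: odd length AND contains 'n' — true of each 'Yes' example, false of each 'No' one.
canyon: length 6, has 'n', does not fit → No.
falcon: length 6, has 'n', does not fit → No.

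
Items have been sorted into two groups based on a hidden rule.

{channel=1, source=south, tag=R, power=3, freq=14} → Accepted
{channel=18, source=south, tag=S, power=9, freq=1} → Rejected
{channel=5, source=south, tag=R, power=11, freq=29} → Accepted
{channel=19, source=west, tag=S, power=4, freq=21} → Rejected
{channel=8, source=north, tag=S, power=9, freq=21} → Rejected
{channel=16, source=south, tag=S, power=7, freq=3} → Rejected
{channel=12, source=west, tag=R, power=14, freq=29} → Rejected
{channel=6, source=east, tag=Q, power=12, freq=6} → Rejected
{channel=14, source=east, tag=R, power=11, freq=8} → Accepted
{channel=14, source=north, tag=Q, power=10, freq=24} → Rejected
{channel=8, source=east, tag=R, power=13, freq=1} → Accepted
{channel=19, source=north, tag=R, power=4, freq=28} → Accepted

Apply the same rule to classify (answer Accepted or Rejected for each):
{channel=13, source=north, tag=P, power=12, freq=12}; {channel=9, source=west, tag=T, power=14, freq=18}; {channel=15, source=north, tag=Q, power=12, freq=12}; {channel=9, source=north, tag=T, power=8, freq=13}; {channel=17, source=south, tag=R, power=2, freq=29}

The common property of the 'Accepted' items is: tag is R AND power ≤ 13. No 'Rejected' item has it.

Rejected, Rejected, Rejected, Rejected, Accepted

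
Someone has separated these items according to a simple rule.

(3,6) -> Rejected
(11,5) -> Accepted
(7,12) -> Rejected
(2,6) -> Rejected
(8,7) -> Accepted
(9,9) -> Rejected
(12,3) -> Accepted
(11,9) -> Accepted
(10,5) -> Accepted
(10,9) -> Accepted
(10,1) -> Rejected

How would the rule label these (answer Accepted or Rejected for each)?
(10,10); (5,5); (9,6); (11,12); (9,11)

One predicate separates the groups cleanly: first > second AND sum ≥ 15.
(10,10) — 10 = 10, 10+10 = 20, hence Rejected. (5,5) — 5 = 5, 5+5 = 10, hence Rejected. (9,6) — 9 > 6, 9+6 = 15, hence Accepted. (11,12) — 11 < 12, 11+12 = 23, hence Rejected. (9,11) — 9 < 11, 9+11 = 20, hence Rejected.

Rejected, Rejected, Accepted, Rejected, Rejected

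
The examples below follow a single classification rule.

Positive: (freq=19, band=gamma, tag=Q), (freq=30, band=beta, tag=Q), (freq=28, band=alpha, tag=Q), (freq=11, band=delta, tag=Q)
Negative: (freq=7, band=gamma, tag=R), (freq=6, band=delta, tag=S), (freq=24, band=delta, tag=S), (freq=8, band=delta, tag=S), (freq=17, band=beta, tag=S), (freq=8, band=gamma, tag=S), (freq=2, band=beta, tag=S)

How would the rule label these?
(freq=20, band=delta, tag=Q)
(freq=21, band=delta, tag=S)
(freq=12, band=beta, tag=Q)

Positive, Negative, Positive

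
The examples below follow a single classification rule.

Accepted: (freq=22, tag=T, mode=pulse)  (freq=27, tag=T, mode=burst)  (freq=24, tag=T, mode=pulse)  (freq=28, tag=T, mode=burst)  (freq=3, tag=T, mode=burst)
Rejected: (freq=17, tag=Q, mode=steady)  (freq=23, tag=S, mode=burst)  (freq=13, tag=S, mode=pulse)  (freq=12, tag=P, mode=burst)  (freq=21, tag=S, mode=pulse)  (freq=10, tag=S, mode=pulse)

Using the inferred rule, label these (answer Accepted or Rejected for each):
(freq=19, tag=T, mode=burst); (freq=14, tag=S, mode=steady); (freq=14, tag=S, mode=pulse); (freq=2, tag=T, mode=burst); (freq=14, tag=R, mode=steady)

Accepted, Rejected, Rejected, Accepted, Rejected

One predicate separates the groups cleanly: tag is T.
Accepted: (freq=19, tag=T, mode=burst), since tag is T. Rejected: (freq=14, tag=S, mode=steady), since tag is S. Rejected: (freq=14, tag=S, mode=pulse), since tag is S. Accepted: (freq=2, tag=T, mode=burst), since tag is T. Rejected: (freq=14, tag=R, mode=steady), since tag is R.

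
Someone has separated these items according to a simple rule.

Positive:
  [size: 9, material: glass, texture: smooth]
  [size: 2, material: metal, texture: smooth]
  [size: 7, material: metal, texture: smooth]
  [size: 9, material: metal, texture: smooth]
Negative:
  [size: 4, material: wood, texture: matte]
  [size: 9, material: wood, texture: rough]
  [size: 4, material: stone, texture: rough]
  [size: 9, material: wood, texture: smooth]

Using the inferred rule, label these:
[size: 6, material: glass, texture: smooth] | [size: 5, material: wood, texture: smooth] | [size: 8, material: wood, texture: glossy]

The pattern is that an item is 'Positive' exactly when: material is metal OR material is glass.
[size: 6, material: glass, texture: smooth] → material is glass → Positive.
[size: 5, material: wood, texture: smooth] → material is wood → Negative.
[size: 8, material: wood, texture: glossy] → material is wood → Negative.

Positive, Negative, Negative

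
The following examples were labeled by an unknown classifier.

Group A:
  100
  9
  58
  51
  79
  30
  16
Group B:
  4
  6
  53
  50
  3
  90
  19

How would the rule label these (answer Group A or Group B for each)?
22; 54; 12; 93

Group B, Group B, Group B, Group A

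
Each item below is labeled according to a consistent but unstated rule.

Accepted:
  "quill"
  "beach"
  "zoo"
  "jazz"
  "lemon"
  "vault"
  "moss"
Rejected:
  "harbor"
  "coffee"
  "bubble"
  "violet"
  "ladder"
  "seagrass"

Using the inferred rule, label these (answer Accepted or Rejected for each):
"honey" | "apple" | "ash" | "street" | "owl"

Accepted, Accepted, Accepted, Rejected, Accepted

The distinguishing property — length ≤ 5 — holds for all the 'Accepted' cases and none of the 'Rejected' cases.
"honey": Accepted (length 5).
"apple": Accepted (length 5).
"ash": Accepted (length 3).
"street": Rejected (length 6).
"owl": Accepted (length 3).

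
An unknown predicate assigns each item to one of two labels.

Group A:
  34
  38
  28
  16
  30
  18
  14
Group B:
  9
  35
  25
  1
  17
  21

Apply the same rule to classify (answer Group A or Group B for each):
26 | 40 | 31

Group A, Group A, Group B

Checking candidate rules against both groups, what survives is: even.
26: Group A (26 is even). 40: Group A (40 is even). 31: Group B (31 is odd).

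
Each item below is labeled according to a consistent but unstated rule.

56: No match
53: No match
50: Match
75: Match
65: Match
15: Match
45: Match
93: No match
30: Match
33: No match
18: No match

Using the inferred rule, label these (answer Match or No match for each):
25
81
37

The distinguishing property — multiple of 5 — holds for all the 'Match' cases and none of the 'No match' cases.
Match: 25, since 25 = 5·5. No match: 81, since 81 = 5·16 + 1. No match: 37, since 37 = 5·7 + 2.

Match, No match, No match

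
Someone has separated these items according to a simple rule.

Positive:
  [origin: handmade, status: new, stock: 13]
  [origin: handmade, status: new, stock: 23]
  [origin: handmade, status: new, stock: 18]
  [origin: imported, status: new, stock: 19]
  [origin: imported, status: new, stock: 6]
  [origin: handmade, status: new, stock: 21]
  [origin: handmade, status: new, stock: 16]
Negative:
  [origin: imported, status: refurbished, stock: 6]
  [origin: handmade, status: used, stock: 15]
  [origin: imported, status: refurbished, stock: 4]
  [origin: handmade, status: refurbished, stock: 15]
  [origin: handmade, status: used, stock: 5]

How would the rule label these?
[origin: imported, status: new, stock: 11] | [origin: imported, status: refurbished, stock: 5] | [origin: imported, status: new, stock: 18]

Positive, Negative, Positive

The rule appears to be: status is new.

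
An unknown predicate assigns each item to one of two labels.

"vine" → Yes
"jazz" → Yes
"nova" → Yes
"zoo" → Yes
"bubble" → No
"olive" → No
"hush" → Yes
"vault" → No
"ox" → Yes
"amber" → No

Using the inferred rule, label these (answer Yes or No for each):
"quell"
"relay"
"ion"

No, No, Yes

The rule appears to be: length ≤ 4.
"quell": length 5 — fails the rule, so No. "relay": length 5 — fails the rule, so No. "ion": length 3 — qualifies, so Yes.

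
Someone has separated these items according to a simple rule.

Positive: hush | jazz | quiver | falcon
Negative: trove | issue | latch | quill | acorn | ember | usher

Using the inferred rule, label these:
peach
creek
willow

Looking at the examples, the only property every 'Positive' case has and every 'Negative' case lacks is: even length.

Negative, Negative, Positive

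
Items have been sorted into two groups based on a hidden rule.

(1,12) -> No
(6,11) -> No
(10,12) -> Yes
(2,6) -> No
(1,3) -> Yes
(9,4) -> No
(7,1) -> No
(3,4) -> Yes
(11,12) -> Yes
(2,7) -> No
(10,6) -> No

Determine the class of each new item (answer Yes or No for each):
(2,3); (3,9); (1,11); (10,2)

Yes, No, No, No

The common property of the 'Yes' items is: |first − second| ≤ 2. No 'No' item has it.
(2,3): |2−3| = 1 — fits, so Yes. (3,9): |3−9| = 6 — doesn't match, so No. (1,11): |1−11| = 10 — doesn't match, so No. (10,2): |10−2| = 8 — doesn't match, so No.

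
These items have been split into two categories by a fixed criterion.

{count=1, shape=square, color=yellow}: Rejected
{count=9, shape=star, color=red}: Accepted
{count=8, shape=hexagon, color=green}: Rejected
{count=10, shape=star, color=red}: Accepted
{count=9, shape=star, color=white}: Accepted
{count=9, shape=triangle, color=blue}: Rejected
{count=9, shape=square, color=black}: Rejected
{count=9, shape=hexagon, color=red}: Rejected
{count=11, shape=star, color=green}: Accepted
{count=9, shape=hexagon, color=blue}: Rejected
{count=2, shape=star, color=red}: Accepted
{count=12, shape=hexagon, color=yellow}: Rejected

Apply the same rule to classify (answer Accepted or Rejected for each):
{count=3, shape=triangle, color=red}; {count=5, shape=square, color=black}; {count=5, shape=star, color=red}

Rejected, Rejected, Accepted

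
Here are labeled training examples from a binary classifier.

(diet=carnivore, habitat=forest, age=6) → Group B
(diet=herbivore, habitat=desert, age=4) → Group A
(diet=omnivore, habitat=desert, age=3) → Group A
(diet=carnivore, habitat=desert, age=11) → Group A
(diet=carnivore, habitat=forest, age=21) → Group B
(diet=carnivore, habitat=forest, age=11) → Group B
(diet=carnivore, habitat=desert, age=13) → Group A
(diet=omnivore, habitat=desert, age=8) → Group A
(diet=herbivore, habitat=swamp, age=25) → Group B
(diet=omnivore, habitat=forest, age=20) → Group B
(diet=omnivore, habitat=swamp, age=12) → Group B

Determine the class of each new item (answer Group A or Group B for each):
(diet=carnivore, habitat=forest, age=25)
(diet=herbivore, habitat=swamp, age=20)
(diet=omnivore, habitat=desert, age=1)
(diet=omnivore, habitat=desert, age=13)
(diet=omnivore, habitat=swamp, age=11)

Comparing the two groups points to one rule — habitat is desert.
Group B: (diet=carnivore, habitat=forest, age=25), since habitat is forest.
Group B: (diet=herbivore, habitat=swamp, age=20), since habitat is swamp.
Group A: (diet=omnivore, habitat=desert, age=1), since habitat is desert.
Group A: (diet=omnivore, habitat=desert, age=13), since habitat is desert.
Group B: (diet=omnivore, habitat=swamp, age=11), since habitat is swamp.

Group B, Group B, Group A, Group A, Group B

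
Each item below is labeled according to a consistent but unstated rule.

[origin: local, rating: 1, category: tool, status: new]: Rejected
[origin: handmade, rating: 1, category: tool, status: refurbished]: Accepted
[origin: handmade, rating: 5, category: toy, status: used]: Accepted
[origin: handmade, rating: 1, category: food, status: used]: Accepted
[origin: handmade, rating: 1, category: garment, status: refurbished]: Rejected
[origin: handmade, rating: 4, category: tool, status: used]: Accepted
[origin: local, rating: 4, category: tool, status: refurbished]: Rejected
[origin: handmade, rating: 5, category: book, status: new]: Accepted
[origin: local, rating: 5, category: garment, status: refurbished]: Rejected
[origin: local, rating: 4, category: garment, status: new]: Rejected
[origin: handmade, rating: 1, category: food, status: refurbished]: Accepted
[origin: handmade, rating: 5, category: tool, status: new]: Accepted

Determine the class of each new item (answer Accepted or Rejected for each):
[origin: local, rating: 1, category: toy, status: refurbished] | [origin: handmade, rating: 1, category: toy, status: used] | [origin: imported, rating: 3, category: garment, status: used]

All 'Accepted' examples share one property — origin is handmade AND category is not garment — and every 'Rejected' example lacks it.
[origin: local, rating: 1, category: toy, status: refurbished] — origin is local, category is toy, hence Rejected.
[origin: handmade, rating: 1, category: toy, status: used] — origin is handmade, category is toy, hence Accepted.
[origin: imported, rating: 3, category: garment, status: used] — origin is imported, category is garment, hence Rejected.

Rejected, Accepted, Rejected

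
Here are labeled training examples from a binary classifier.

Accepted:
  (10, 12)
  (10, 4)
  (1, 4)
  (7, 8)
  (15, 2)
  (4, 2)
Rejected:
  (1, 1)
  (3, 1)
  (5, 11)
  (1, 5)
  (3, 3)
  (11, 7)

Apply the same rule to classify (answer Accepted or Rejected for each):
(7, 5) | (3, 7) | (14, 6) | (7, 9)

Every 'Accepted' example satisfies: second is even. None of the 'Rejected' examples do.
(7, 5) — second 5, hence Rejected. (3, 7) — second 7, hence Rejected. (14, 6) — second 6, hence Accepted. (7, 9) — second 9, hence Rejected.

Rejected, Rejected, Accepted, Rejected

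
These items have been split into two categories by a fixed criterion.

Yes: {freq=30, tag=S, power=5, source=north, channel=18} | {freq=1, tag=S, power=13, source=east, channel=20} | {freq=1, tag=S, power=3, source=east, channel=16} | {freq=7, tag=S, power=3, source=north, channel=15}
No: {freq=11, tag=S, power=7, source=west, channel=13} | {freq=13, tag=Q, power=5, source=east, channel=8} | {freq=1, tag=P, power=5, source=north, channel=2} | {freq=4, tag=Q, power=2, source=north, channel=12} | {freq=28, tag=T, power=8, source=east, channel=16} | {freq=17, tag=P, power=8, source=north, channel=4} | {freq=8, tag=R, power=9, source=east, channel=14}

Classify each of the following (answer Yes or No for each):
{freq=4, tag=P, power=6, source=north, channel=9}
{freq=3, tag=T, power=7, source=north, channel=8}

The common property of the 'Yes' items is: tag is S AND channel ≥ 14. No 'No' item has it.
{freq=4, tag=P, power=6, source=north, channel=9} → tag is P, channel = 9 → No.
{freq=3, tag=T, power=7, source=north, channel=8} → tag is T, channel = 8 → No.

No, No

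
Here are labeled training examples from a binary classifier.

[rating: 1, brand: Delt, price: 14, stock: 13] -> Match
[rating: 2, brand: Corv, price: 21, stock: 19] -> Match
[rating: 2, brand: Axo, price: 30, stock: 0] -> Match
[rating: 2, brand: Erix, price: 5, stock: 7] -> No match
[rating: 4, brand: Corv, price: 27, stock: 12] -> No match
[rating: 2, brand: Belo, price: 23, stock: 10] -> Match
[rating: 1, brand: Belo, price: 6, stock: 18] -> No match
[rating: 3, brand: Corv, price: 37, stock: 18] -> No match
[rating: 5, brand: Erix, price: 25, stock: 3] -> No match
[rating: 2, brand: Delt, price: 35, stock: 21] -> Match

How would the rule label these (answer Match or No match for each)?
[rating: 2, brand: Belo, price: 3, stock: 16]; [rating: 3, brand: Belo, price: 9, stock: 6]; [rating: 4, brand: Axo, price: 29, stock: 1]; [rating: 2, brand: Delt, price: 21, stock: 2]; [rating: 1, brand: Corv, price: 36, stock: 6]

No match, No match, No match, Match, Match

The simplest hypothesis consistent with all the labels is: price ≥ 14 AND rating ≤ 2.
[rating: 2, brand: Belo, price: 3, stock: 16] → price = 3, rating = 2 → No match.
[rating: 3, brand: Belo, price: 9, stock: 6] → price = 9, rating = 3 → No match.
[rating: 4, brand: Axo, price: 29, stock: 1] → price = 29, rating = 4 → No match.
[rating: 2, brand: Delt, price: 21, stock: 2] → price = 21, rating = 2 → Match.
[rating: 1, brand: Corv, price: 36, stock: 6] → price = 36, rating = 1 → Match.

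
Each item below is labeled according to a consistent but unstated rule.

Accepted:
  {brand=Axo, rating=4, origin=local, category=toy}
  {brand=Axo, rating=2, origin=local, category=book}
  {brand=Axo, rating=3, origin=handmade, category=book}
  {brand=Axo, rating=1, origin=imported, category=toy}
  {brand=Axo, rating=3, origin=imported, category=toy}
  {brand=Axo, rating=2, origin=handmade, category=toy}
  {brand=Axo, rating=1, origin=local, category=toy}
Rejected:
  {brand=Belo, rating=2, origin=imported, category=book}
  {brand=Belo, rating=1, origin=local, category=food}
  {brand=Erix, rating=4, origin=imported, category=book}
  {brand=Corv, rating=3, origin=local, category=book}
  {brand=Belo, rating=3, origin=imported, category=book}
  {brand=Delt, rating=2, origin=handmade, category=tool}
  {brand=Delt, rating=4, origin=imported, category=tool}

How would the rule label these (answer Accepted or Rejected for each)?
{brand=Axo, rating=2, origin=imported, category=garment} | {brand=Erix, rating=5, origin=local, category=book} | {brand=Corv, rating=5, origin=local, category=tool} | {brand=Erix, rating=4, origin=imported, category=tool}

Accepted, Rejected, Rejected, Rejected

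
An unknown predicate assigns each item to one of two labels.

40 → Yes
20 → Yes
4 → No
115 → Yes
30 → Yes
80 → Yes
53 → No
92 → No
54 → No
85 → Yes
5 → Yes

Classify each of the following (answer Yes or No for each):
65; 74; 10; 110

Yes, No, Yes, Yes

All 'Yes' examples share one property — multiple of 5 — and every 'No' example lacks it.
65: 65 = 5·13, fits → Yes.
74: 74 = 5·14 + 4, does not pass → No.
10: 10 = 5·2, fits → Yes.
110: 110 = 5·22, fits → Yes.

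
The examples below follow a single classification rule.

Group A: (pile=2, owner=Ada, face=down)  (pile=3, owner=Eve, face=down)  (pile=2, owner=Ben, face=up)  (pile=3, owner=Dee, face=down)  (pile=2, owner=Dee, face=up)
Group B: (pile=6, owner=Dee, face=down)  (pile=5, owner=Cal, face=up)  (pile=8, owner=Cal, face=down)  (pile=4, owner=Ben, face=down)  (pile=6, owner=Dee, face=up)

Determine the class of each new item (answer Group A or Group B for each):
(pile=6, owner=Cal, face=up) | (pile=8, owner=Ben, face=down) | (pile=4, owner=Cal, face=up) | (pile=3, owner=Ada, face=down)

Group B, Group B, Group B, Group A

The pattern is that an item is 'Group A' exactly when: pile ≤ 3.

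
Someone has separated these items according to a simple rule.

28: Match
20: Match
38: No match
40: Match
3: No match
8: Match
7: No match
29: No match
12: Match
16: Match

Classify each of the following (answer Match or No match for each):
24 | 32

Match, Match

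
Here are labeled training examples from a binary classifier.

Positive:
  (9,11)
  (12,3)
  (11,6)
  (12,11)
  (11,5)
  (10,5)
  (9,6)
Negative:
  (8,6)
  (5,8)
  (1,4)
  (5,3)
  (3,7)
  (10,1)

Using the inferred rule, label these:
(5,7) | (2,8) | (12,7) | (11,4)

A rule that fits every label: sum ≥ 15 — true of each 'Positive' example, false of each 'Negative' one.
(5,7): 5+7 = 12 — does not pass, so Negative.
(2,8): 2+8 = 10 — does not pass, so Negative.
(12,7): 12+7 = 19 — satisfies this, so Positive.
(11,4): 11+4 = 15 — satisfies this, so Positive.

Negative, Negative, Positive, Positive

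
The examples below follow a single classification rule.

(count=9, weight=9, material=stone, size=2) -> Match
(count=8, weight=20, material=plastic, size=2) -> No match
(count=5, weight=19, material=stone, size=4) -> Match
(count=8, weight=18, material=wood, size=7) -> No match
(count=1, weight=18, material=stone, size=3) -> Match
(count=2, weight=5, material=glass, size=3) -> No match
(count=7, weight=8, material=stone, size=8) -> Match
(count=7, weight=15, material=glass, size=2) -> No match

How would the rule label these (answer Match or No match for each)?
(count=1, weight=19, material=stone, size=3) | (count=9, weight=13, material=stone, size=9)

Match, Match

Rule: material is stone. This holds for each 'Match' example and fails for each 'No match' one.
(count=1, weight=19, material=stone, size=3): material is stone — fits, so Match. (count=9, weight=13, material=stone, size=9): material is stone — fits, so Match.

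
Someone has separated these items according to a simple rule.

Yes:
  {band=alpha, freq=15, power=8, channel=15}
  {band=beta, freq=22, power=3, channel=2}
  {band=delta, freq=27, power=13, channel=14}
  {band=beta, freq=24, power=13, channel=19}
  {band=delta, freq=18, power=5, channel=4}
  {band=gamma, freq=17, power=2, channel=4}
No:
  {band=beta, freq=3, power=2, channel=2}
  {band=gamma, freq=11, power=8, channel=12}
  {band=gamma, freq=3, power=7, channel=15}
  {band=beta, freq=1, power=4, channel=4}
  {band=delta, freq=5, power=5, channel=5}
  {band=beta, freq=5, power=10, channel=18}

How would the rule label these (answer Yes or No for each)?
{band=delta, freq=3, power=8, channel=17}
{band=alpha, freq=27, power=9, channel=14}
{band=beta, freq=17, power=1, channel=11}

No, Yes, Yes

Rule: freq ≥ 15. This holds for each 'Yes' example and fails for each 'No' one.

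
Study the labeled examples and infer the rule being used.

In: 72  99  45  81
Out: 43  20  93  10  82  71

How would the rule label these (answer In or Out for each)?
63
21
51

In, Out, Out

The common property of the 'In' items is: multiple of 9. No 'Out' item has it.
63: 63 = 9·7 — satisfies this, so In. 21: 21 = 9·2 + 3 — doesn't qualify, so Out. 51: 51 = 9·5 + 6 — doesn't qualify, so Out.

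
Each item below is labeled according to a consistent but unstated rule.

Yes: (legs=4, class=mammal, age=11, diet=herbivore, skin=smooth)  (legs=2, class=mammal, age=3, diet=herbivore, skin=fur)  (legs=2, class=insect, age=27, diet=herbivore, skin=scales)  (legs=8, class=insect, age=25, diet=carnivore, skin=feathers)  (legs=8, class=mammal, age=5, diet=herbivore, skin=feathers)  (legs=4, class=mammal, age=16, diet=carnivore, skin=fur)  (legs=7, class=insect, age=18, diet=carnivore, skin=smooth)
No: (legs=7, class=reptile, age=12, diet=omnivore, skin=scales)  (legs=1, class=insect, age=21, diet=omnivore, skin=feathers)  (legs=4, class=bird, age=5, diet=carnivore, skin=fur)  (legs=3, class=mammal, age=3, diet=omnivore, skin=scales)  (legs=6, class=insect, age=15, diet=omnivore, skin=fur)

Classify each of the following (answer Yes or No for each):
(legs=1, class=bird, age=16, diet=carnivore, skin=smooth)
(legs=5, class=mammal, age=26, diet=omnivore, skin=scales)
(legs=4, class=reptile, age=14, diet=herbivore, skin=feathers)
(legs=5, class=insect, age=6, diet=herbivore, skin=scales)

No, No, Yes, Yes

Rule: diet is not omnivore AND class is not bird. This holds for each 'Yes' example and fails for each 'No' one.
(legs=1, class=bird, age=16, diet=carnivore, skin=smooth): diet is carnivore, class is bird — fails the rule, so No. (legs=5, class=mammal, age=26, diet=omnivore, skin=scales): diet is omnivore, class is mammal — fails the rule, so No. (legs=4, class=reptile, age=14, diet=herbivore, skin=feathers): diet is herbivore, class is reptile — satisfies this, so Yes. (legs=5, class=insect, age=6, diet=herbivore, skin=scales): diet is herbivore, class is insect — satisfies this, so Yes.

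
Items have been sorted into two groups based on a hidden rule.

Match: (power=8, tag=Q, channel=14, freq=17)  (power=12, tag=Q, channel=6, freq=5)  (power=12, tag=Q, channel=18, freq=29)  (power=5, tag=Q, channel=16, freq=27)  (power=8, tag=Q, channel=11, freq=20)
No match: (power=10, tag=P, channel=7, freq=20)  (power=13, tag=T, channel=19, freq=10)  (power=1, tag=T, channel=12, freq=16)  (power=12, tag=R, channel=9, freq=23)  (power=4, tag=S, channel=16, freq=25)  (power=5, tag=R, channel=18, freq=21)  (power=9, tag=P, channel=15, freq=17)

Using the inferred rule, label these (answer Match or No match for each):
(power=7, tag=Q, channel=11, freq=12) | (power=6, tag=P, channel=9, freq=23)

A rule that fits every label: tag is Q — true of each 'Match' example, false of each 'No match' one.
(power=7, tag=Q, channel=11, freq=12): tag is Q — has this property, so Match.
(power=6, tag=P, channel=9, freq=23): tag is P — does not fit, so No match.

Match, No match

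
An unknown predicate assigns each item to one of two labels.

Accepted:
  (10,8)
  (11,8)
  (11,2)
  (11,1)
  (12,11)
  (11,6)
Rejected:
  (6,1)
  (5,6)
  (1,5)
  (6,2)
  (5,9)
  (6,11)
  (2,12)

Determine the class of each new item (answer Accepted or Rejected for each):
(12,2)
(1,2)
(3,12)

Accepted, Rejected, Rejected

A rule that fits every label: first ≥ 8 — true of each 'Accepted' example, false of each 'Rejected' one.
Accepted: (12,2), since first 12.
Rejected: (1,2), since first 1.
Rejected: (3,12), since first 3.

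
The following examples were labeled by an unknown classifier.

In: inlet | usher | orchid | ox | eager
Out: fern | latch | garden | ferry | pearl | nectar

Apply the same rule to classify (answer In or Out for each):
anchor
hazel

In, Out

'In' ⟺ starts with a vowel.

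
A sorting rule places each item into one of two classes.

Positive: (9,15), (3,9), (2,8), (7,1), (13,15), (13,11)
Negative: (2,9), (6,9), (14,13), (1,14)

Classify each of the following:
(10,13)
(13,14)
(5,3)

Negative, Negative, Positive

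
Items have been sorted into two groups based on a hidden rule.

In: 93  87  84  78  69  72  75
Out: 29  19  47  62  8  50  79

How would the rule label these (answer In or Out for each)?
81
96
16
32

Every 'In' example satisfies: multiple of 3. None of the 'Out' examples do.
In: 81, since 81 = 3·27. In: 96, since 96 = 3·32. Out: 16, since 16 = 3·5 + 1. Out: 32, since 32 = 3·10 + 2.

In, In, Out, Out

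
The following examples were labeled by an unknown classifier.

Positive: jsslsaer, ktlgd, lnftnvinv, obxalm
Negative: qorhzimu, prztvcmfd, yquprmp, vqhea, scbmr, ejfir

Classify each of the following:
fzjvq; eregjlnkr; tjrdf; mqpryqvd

Negative, Positive, Negative, Negative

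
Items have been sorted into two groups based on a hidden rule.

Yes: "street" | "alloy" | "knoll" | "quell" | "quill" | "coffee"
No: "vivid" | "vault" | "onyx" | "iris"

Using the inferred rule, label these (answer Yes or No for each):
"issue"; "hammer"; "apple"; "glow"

Yes, Yes, Yes, No

Looking at the examples, the only property every 'Yes' case has and every 'No' case lacks is: has a double letter.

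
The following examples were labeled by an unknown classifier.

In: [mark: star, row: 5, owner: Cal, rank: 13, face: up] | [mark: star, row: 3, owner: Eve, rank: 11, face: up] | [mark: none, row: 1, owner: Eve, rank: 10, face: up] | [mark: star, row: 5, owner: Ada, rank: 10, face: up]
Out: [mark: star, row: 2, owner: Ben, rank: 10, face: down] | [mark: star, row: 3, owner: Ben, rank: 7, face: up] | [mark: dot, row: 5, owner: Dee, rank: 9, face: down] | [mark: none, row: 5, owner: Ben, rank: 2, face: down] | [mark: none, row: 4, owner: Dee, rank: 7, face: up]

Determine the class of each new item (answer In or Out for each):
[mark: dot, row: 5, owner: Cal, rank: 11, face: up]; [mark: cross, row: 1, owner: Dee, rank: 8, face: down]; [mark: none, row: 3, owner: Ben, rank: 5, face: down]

The simplest hypothesis consistent with all the labels is: face is up AND rank ≥ 9.

In, Out, Out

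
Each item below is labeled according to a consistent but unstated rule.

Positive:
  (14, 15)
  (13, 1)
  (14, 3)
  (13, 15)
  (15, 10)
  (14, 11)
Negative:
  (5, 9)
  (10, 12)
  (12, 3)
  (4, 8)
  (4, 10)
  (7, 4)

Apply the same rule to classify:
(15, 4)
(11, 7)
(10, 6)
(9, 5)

Positive, Negative, Negative, Negative

One predicate separates the groups cleanly: first ≥ 13.
(15, 4): Positive (first 15).
(11, 7): Negative (first 11).
(10, 6): Negative (first 10).
(9, 5): Negative (first 9).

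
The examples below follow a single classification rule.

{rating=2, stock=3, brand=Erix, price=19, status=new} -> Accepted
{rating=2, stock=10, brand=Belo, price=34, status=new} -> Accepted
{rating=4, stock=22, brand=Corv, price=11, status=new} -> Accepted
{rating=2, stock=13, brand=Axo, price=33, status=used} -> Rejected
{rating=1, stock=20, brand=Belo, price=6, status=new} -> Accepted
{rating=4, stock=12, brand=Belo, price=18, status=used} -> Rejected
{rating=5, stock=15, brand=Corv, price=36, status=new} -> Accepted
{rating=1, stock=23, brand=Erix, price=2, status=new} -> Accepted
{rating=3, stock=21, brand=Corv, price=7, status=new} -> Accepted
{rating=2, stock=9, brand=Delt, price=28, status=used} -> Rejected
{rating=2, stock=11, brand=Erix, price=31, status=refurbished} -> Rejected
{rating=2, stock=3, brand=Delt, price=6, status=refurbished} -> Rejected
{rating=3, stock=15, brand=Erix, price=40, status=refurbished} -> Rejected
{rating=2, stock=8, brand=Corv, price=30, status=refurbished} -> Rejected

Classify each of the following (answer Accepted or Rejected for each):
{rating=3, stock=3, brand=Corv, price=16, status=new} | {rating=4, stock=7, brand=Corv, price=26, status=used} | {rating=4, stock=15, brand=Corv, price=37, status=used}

Comparing the two groups points to one rule — status is new.
{rating=3, stock=3, brand=Corv, price=16, status=new} → status is new → Accepted. {rating=4, stock=7, brand=Corv, price=26, status=used} → status is used → Rejected. {rating=4, stock=15, brand=Corv, price=37, status=used} → status is used → Rejected.

Accepted, Rejected, Rejected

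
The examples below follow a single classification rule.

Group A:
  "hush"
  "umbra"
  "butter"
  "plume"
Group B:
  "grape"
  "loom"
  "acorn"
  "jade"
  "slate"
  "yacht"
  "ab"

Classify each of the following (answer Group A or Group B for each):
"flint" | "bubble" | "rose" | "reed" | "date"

Group B, Group A, Group B, Group B, Group B

One predicate separates the groups cleanly: contains 'u'.
"flint" — no 'u', hence Group B. "bubble" — has 'u', hence Group A. "rose" — no 'u', hence Group B. "reed" — no 'u', hence Group B. "date" — no 'u', hence Group B.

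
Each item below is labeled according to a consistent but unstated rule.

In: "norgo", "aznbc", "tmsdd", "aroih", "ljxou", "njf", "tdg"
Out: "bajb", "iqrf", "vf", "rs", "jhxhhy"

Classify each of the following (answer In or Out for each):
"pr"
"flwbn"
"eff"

The rule appears to be: odd length.
"pr" → length 2 → Out.
"flwbn" → length 5 → In.
"eff" → length 3 → In.

Out, In, In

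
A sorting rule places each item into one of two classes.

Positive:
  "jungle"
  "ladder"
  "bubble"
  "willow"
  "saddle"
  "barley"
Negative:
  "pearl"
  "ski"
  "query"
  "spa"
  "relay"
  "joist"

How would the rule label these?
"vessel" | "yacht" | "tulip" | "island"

Every 'Positive' example satisfies: even length. None of the 'Negative' examples do.
"vessel": length 6 — passes, so Positive.
"yacht": length 5 — lacks this property, so Negative.
"tulip": length 5 — lacks this property, so Negative.
"island": length 6 — passes, so Positive.

Positive, Negative, Negative, Positive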